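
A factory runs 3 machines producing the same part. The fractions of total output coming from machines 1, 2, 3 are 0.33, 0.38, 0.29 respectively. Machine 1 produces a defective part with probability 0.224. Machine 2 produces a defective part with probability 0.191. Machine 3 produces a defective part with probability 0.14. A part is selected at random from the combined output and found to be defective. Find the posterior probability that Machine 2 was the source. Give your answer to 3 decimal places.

Posterior probability ≈ 0.388

P(defective|M1) = 0.224; P(defective|M2) = 0.191; P(defective|M3) = 0.14.
Prior × likelihood for each source: 0.33·0.224=0.07392, 0.38·0.191=0.07258, 0.29·0.14=0.04060. Summing gives P(defective) = 0.18710.
P(Machine 2 | defective) = 0.07258 / 0.18710 = 0.388.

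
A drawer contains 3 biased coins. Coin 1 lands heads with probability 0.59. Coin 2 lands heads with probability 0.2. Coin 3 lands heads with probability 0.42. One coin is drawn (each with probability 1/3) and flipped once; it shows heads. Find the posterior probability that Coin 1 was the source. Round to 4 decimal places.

P(heads|C1) = 0.59; P(heads|C2) = 0.2; P(heads|C3) = 0.42.
Prior × likelihood for each source: 0.333333·0.59=0.1967, 0.333333·0.2=0.06667, 0.333333·0.42=0.1400. Summing gives P(heads) = 0.40333.
P(Coin 1 | heads) = 0.1967 / 0.40333 = 0.4876.

Posterior probability ≈ 0.4876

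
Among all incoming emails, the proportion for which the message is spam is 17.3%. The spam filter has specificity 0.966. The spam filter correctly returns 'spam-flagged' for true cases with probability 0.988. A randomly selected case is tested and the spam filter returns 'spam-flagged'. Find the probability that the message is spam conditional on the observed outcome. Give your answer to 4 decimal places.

P(H | E) ≈ 0.8587

Write H for 'the message is spam'. Prior odds H:¬H = 0.173/0.827 = 0.20919. For the 'spam-flagged' outcome, the likelihood ratio is 0.988/0.034 = 29.059.
Posterior odds = 0.20919 × 29.059 = 6.0788, so P(H|E) = 6.0788/(1+6.0788) = 0.8587.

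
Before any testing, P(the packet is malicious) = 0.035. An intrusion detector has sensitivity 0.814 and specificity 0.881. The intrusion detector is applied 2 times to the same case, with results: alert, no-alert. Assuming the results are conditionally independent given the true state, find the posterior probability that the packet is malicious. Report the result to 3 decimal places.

Posterior P(H) ≈ 0.050

With H the event that the packet is malicious, the joint likelihood of the observed sequence is P(data|H) = 0.814·0.186 = 0.15140 and P(data|¬H) = 0.119·0.881 = 0.10484.
Bayes: P(H|data) = 0.035·0.15140 / (0.035·0.15140 + 0.965·0.10484) = 0.0052991/0.10647 = 0.0498.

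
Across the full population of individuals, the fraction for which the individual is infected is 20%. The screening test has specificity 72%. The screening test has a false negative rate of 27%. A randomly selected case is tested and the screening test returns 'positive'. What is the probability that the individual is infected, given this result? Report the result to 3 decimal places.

P(H | E) ≈ 0.395

Let H be the event that the individual is infected. P(H) = 0.2, so P(¬H) = 0.8. With E the 'positive' result, P(E|H) = 0.73 and P(E|¬H) = 0.28.
P(E) = 0.73·0.2 + 0.28·0.8 = 0.14600 + 0.22400 = 0.37000.
By Bayes' theorem, P(H|E) = 0.14600 / 0.37000 = 0.395.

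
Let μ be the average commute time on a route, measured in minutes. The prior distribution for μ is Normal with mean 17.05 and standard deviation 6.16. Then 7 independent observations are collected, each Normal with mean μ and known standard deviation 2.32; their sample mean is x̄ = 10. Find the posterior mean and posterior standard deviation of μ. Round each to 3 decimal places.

Prior precision 1/τ₀² = 1/6.16² = 0.0263535; data precision n/σ² = 7/2.32² = 1.30054.
Posterior precision = 0.0263535 + 1.30054 = 1.32689, giving posterior SD = 1/√1.32689 = 0.868.
Posterior mean = (0.0263535·17.05 + 1.30054·10) / 1.32689 = 10.140.

Posterior mean ≈ 10.140; posterior SD ≈ 0.868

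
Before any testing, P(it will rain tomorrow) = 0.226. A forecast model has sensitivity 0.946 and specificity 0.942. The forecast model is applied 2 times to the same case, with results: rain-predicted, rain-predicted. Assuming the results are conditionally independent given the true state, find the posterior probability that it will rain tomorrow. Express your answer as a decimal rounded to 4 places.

Let H be the event that it will rain tomorrow; start with P(H) = 0.226. P('rain-predicted'|H) = 0.946, P('rain-predicted'|¬H) = 0.058.
Update on result 1 ('rain-predicted'): P(H) ← 0.946·0.2260 / (0.946·0.2260 + 0.058·0.7740) = 0.21380/0.25869 = 0.8265.
Update on result 2 ('rain-predicted'): P(H) ← 0.946·0.8265 / (0.946·0.8265 + 0.058·0.1735) = 0.78183/0.79190 = 0.9873.

Posterior P(H) ≈ 0.9873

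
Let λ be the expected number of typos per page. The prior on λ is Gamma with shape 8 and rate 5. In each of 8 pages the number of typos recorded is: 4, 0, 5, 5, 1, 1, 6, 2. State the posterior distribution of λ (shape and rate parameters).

Posterior: Gamma(shape=32, rate=13)

The Poisson likelihood adds the total count to the shape and the number of exposure periods to the rate. Here ∑xᵢ = 24 and n = 8, so shape 8→32 and rate 5→13.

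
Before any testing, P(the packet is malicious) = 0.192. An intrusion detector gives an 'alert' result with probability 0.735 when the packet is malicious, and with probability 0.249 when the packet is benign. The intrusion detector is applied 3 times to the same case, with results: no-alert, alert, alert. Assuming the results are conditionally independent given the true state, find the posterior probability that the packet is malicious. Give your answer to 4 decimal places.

Let H be the event that the packet is malicious; start with P(H) = 0.192. P('alert'|H) = 0.735, P('alert'|¬H) = 0.249.
Update on result 1 ('no-alert'): P(H) ← 0.265·0.1920 / (0.265·0.1920 + 0.751·0.8080) = 0.050880/0.65769 = 0.0774.
Update on result 2 ('alert'): P(H) ← 0.735·0.0774 / (0.735·0.0774 + 0.249·0.9226) = 0.056861/0.28660 = 0.1984.
Update on result 3 ('alert'): P(H) ← 0.735·0.1984 / (0.735·0.1984 + 0.249·0.8016) = 0.14582/0.34542 = 0.4222.

Posterior P(H) ≈ 0.4222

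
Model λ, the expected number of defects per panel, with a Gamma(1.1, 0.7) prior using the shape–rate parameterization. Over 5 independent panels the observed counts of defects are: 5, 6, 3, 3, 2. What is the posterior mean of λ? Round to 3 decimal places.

Posterior mean ≈ 3.526

Total count ∑xᵢ = 19 over n = 5 panels.
Gamma is conjugate to the Poisson likelihood: posterior is Gamma(shape = 1.1+19 = 20.1, rate = 0.7+5 = 5.7).
Posterior mean = shape/rate = 20.1/5.7 = 3.526.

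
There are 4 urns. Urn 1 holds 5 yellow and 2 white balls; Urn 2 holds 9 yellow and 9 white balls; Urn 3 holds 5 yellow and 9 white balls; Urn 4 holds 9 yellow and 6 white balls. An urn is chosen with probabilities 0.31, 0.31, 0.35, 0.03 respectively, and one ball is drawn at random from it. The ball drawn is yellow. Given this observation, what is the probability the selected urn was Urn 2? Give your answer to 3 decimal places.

Tabulate prior·likelihood by source: [1] prior 0.31, lik 0.7143, product 0.2214; [2] prior 0.31, lik 0.5, product 0.1550; [3] prior 0.35, lik 0.3571, product 0.1250; [4] prior 0.03, lik 0.6, product 0.01800.
Normalizing constant = 0.51943; the posterior for Urn 2 is its product over the sum, 0.1550/0.51943 = 0.298.

Posterior probability ≈ 0.298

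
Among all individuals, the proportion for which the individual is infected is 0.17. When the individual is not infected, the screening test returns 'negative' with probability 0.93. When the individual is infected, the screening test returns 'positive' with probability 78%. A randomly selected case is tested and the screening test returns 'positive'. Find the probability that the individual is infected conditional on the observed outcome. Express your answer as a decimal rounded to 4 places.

P(H | E) ≈ 0.6953

Write H for 'the individual is infected'. Prior odds H:¬H = 0.17/0.83 = 0.20482. For the 'positive' outcome, the likelihood ratio is 0.78/0.07 = 11.143.
Posterior odds = 0.20482 × 11.143 = 2.2823, so P(H|E) = 2.2823/(1+2.2823) = 0.6953.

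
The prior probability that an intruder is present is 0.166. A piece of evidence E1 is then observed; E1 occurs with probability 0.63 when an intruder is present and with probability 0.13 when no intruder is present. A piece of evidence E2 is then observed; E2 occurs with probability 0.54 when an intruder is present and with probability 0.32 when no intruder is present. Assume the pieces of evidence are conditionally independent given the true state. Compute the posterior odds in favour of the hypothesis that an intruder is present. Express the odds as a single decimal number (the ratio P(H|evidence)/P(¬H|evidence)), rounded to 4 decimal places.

Posterior odds ≈ 1.6277

Prior odds = 0.166/(1−0.166) = 0.19904. In log-odds, ln(0.19904) = -1.6142.
Add log likelihood ratios: ln(4.8462) + ln(1.6875) = 2.1014.
Posterior log-odds = 0.48719, so posterior odds = exp(0.48719) = 1.6277.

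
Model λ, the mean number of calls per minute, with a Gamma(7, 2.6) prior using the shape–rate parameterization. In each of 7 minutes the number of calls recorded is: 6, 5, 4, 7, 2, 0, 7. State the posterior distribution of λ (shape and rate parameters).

Total count ∑xᵢ = 31 over n = 7 minutes.
Gamma is conjugate to the Poisson likelihood: posterior is Gamma(shape = 7+31 = 38, rate = 2.6+7 = 9.6).

Posterior: Gamma(shape=38, rate=9.6)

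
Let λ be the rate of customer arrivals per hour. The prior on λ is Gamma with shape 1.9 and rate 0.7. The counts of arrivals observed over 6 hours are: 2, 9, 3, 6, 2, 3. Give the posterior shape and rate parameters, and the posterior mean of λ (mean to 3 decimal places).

The Poisson likelihood adds the total count to the shape and the number of exposure periods to the rate. Here ∑xᵢ = 25 and n = 6, so shape 1.9→26.9 and rate 0.7→6.7.
E[λ | data] = 26.9/6.7 = 4.015.

Posterior: Gamma(shape=26.9, rate=6.7); mean ≈ 4.015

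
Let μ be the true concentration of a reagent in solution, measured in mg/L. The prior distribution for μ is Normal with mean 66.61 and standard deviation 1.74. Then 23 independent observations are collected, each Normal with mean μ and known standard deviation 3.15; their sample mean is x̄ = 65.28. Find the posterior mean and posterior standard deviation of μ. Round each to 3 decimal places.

Posterior mean ≈ 65.446; posterior SD ≈ 0.614

With known σ, the Normal prior is conjugate. Weight on the data is w = (n/σ²)/(n/σ² + 1/τ₀²) = 2.31796/(2.31796+0.330295) = 0.87528.
Posterior mean = w·x̄ + (1−w)·μ₀ = 0.87528·65.28 + 0.12472·66.61 = 65.446. Posterior variance = 1/(2.31796+0.330295) = 0.377607, so SD = 0.614.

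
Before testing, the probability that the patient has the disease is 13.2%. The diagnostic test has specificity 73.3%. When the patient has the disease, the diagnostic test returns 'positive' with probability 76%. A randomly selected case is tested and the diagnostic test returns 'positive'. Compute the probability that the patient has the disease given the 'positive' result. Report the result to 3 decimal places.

P(H | E) ≈ 0.302

Write H for 'the patient has the disease'. Prior odds H:¬H = 0.132/0.868 = 0.15207. For the 'positive' outcome, the likelihood ratio is 0.76/0.267 = 2.8464.
Posterior odds = 0.15207 × 2.8464 = 0.43287, so P(H|E) = 0.43287/(1+0.43287) = 0.302.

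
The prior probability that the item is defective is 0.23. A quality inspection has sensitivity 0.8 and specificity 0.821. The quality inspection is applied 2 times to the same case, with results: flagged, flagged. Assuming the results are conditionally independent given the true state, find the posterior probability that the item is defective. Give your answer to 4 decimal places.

With H the event that the item is defective, the joint likelihood of the observed sequence is P(data|H) = 0.8·0.8 = 0.64000 and P(data|¬H) = 0.179·0.179 = 0.032041.
Bayes: P(H|data) = 0.23·0.64000 / (0.23·0.64000 + 0.77·0.032041) = 0.14720/0.17187 = 0.8565.

Posterior P(H) ≈ 0.8565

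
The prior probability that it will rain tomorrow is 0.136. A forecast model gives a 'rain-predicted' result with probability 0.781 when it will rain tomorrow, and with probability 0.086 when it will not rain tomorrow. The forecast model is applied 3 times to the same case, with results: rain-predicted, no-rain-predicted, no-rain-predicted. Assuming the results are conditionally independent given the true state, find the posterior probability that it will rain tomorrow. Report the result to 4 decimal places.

With H the event that it will rain tomorrow, the joint likelihood of the observed sequence is P(data|H) = 0.781·0.219·0.219 = 0.037458 and P(data|¬H) = 0.086·0.914·0.914 = 0.071844.
Bayes: P(H|data) = 0.136·0.037458 / (0.136·0.037458 + 0.864·0.071844) = 0.0050942/0.067167 = 0.0758.

Posterior P(H) ≈ 0.0758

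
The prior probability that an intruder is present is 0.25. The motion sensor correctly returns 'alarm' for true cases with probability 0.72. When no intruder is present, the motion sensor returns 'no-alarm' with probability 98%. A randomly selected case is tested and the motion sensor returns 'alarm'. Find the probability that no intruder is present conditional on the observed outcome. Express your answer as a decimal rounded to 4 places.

Write H for 'an intruder is present'. Prior odds H:¬H = 0.25/0.75 = 0.33333. For the 'alarm' outcome, the likelihood ratio is 0.72/0.02 = 36.000.
Posterior odds = 0.33333 × 36.000 = 12.000, so P(H|E) = 12.000/(1+12.000) = 0.9231. Then P(¬H|E) = 1 − 0.9231 = 0.0769.

P(¬H | E) ≈ 0.0769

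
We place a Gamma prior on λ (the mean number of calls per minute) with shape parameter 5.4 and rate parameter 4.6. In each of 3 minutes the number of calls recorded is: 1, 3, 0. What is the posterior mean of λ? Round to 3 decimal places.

Total count ∑xᵢ = 4 over n = 3 minutes.
Gamma is conjugate to the Poisson likelihood: posterior is Gamma(shape = 5.4+4 = 9.4, rate = 4.6+3 = 7.6).
E[λ | data] = 9.4/7.6 = 1.237.

Posterior mean ≈ 1.237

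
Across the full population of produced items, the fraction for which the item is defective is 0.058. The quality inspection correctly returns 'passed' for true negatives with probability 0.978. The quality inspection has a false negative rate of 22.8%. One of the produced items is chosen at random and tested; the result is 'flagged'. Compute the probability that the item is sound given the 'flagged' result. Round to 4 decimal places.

Write H for 'the item is defective'. Prior odds H:¬H = 0.058/0.942 = 0.061571. For the 'flagged' outcome, the likelihood ratio is 0.772/0.022 = 35.091.
Posterior odds = 0.061571 × 35.091 = 2.1606, so P(H|E) = 2.1606/(1+2.1606) = 0.6836. Then P(¬H|E) = 1 − 0.6836 = 0.3164.

P(¬H | E) ≈ 0.3164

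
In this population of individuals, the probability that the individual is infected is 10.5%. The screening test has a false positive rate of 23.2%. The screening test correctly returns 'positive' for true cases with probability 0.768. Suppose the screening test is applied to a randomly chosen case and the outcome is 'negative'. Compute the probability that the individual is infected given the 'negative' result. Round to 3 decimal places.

P(H | E) ≈ 0.034

Let H be the event that the individual is infected. P(H) = 0.105, so P(¬H) = 0.895. With E the 'negative' result, P(E|H) = 0.232 and P(E|¬H) = 0.768.
P(E) = 0.232·0.105 + 0.768·0.895 = 0.024360 + 0.68736 = 0.71172.
By Bayes' theorem, P(H|E) = 0.024360 / 0.71172 = 0.034.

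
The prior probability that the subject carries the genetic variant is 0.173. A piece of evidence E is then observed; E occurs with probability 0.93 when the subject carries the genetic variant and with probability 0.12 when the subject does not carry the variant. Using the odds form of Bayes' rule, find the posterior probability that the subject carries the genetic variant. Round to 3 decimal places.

Prior odds = 0.173/(1−0.173) = 0.20919.
Likelihood ratio for E = 0.93/0.12 = 7.7500.
Posterior odds = prior odds × LR = 1.6212.
Posterior probability = odds/(1+odds) = 1.6212/2.6212 = 0.618.

Posterior probability ≈ 0.618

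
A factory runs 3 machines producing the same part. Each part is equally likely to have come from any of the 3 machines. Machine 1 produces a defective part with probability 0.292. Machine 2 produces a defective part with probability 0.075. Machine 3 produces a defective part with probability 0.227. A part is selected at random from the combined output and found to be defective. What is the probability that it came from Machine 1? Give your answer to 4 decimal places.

Tabulate prior·likelihood by source: [1] prior 0.333333, lik 0.292, product 0.09733; [2] prior 0.333333, lik 0.075, product 0.02500; [3] prior 0.333333, lik 0.227, product 0.07567.
Normalizing constant = 0.19800; the posterior for Machine 1 is its product over the sum, 0.09733/0.19800 = 0.4916.

Posterior probability ≈ 0.4916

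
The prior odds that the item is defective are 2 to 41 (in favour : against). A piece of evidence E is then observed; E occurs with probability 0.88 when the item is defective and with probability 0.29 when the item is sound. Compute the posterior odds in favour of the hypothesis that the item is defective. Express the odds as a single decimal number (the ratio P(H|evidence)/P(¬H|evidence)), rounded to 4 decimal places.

Posterior odds ≈ 0.1480

Prior odds = 2/41 = 0.048780. In log-odds, ln(0.048780) = -3.0204.
Add log likelihood ratio: ln(3.0345) = 1.1100.
Posterior log-odds = -1.9104, so posterior odds = exp(-1.9104) = 0.14802.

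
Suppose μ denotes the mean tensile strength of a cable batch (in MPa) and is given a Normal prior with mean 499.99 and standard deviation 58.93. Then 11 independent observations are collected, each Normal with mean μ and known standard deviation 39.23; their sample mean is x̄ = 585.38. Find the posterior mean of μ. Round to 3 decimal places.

Prior precision 1/τ₀² = 1/58.93² = 0.00028796; data precision n/σ² = 11/39.23² = 0.00714753.
Posterior precision = 0.00028796 + 0.00714753 = 0.00743549.
Posterior mean = (0.00028796·499.99 + 0.00714753·585.38) / 0.00743549 = 582.073.

Posterior mean ≈ 582.073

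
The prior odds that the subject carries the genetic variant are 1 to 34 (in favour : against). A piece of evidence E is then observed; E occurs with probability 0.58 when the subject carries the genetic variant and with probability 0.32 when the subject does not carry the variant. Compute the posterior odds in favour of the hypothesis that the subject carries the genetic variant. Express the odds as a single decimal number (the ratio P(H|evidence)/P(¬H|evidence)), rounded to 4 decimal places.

Prior odds = 1/34 = 0.029412. In log-odds, ln(0.029412) = -3.5264.
Add log likelihood ratio: ln(1.8125) = 0.59471.
Posterior log-odds = -2.9317, so posterior odds = exp(-2.9317) = 0.053309.

Posterior odds ≈ 0.0533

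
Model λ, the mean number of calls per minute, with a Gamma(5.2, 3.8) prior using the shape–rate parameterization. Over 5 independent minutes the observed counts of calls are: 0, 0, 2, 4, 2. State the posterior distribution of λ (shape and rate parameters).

Posterior: Gamma(shape=13.2, rate=8.8)

The Poisson likelihood adds the total count to the shape and the number of exposure periods to the rate. Here ∑xᵢ = 8 and n = 5, so shape 5.2→13.2 and rate 3.8→8.8.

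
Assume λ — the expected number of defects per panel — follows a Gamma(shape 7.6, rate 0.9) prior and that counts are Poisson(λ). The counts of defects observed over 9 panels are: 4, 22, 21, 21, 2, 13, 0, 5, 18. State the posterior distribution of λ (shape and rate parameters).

Total count ∑xᵢ = 106 over n = 9 panels.
Gamma is conjugate to the Poisson likelihood: posterior is Gamma(shape = 7.6+106 = 113.6, rate = 0.9+9 = 9.9).

Posterior: Gamma(shape=113.6, rate=9.9)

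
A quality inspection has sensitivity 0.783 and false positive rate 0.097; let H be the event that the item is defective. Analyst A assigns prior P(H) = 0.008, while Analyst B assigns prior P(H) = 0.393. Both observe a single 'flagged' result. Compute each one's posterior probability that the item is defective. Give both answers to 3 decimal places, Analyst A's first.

Analyst A: 0.061; Analyst B: 0.839

P('+'|H) = 0.783, P('+'|¬H) = 0.097.
Analyst A: numerator 0.783·0.008 = 0.0062640; evidence = 0.0062640+0.097·0.992 = 0.10249; posterior = 0.061.
Analyst B: numerator 0.783·0.393 = 0.30772; evidence = 0.30772+0.097·0.607 = 0.36660; posterior = 0.839.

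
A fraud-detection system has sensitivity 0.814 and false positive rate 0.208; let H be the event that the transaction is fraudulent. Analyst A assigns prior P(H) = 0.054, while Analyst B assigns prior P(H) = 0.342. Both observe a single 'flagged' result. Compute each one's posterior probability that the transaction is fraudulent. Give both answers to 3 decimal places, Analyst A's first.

Analyst A: 0.183; Analyst B: 0.670

The likelihood ratio for a 'flagged' result is 0.814/0.208 = 3.9135.
Analyst A: prior odds 0.054/0.946 = 0.057082; posterior odds 0.22339; posterior probability 0.183.
Analyst B: prior odds 0.342/0.658 = 0.51976; posterior odds 2.0340; posterior probability 0.670.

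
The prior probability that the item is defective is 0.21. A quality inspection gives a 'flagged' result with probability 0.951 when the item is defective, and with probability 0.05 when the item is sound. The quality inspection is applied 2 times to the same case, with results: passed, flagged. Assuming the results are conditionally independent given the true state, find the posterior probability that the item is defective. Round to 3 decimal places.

Let H be the event that the item is defective; start with P(H) = 0.21. P('flagged'|H) = 0.951, P('flagged'|¬H) = 0.05.
Update on result 1 ('passed'): P(H) ← 0.049·0.2100 / (0.049·0.2100 + 0.95·0.7900) = 0.010290/0.76079 = 0.0135.
Update on result 2 ('flagged'): P(H) ← 0.951·0.0135 / (0.951·0.0135 + 0.05·0.9865) = 0.012863/0.062186 = 0.2068.

Posterior P(H) ≈ 0.207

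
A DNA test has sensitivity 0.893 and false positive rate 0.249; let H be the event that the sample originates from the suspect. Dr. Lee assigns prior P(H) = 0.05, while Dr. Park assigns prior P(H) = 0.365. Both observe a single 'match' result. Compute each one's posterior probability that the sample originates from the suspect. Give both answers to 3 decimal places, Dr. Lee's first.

Dr. Lee: 0.159; Dr. Park: 0.673

The likelihood ratio for a 'match' result is 0.893/0.249 = 3.5863.
Dr. Lee: prior odds 0.05/0.95 = 0.052632; posterior odds 0.18876; posterior probability 0.159.
Dr. Park: prior odds 0.365/0.635 = 0.57480; posterior odds 2.0614; posterior probability 0.673.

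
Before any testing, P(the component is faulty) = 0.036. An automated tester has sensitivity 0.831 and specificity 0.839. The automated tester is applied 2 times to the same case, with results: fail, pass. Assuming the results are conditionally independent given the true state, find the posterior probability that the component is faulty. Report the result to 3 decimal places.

With H the event that the component is faulty, the joint likelihood of the observed sequence is P(data|H) = 0.831·0.169 = 0.14044 and P(data|¬H) = 0.161·0.839 = 0.13508.
Bayes: P(H|data) = 0.036·0.14044 / (0.036·0.14044 + 0.964·0.13508) = 0.0050558/0.13527 = 0.0374.

Posterior P(H) ≈ 0.037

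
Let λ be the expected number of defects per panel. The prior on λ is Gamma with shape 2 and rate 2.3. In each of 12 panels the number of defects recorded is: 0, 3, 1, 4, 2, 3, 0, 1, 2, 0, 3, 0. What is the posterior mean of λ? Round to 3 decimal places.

Posterior mean ≈ 1.469

The Poisson likelihood adds the total count to the shape and the number of exposure periods to the rate. Here ∑xᵢ = 19 and n = 12, so shape 2→21 and rate 2.3→14.3.
Posterior mean = shape/rate = 21/14.3 = 1.469.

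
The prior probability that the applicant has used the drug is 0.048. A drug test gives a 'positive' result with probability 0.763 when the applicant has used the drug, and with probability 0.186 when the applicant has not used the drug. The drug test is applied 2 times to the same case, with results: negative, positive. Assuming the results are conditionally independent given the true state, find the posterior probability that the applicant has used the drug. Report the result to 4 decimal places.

Let H be the event that the applicant has used the drug; start with P(H) = 0.048. P('positive'|H) = 0.763, P('positive'|¬H) = 0.186.
Update on result 1 ('negative'): P(H) ← 0.237·0.0480 / (0.237·0.0480 + 0.814·0.9520) = 0.011376/0.78630 = 0.0145.
Update on result 2 ('positive'): P(H) ← 0.763·0.0145 / (0.763·0.0145 + 0.186·0.9855) = 0.011039/0.19435 = 0.0568.

Posterior P(H) ≈ 0.0568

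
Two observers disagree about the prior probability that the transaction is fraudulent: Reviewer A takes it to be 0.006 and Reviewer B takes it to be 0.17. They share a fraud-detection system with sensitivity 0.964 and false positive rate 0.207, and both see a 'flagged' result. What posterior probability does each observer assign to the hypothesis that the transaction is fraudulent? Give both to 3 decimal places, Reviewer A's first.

Reviewer A: 0.027; Reviewer B: 0.488

The likelihood ratio for a 'flagged' result is 0.964/0.207 = 4.6570.
Reviewer A: prior odds 0.006/0.994 = 0.0060362; posterior odds 0.028111; posterior probability 0.027.
Reviewer B: prior odds 0.17/0.83 = 0.20482; posterior odds 0.95384; posterior probability 0.488.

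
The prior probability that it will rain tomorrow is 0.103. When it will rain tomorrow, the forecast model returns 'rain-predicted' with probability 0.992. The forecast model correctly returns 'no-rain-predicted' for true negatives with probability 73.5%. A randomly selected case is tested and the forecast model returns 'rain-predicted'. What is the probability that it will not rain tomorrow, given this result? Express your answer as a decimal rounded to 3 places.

P(¬H | E) ≈ 0.699

Write H for 'it will rain tomorrow'. Prior odds H:¬H = 0.103/0.897 = 0.11483. For the 'rain-predicted' outcome, the likelihood ratio is 0.992/0.265 = 3.7434.
Posterior odds = 0.11483 × 3.7434 = 0.42984, so P(H|E) = 0.42984/(1+0.42984) = 0.301. Then P(¬H|E) = 1 − 0.301 = 0.699.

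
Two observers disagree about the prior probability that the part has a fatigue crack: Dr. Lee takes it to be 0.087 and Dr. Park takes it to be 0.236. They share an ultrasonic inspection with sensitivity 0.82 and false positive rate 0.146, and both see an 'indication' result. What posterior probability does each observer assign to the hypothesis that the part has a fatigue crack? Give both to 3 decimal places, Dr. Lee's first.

The likelihood ratio for an 'indication' result is 0.82/0.146 = 5.6164.
Dr. Lee: prior odds 0.087/0.913 = 0.095290; posterior odds 0.53519; posterior probability 0.349.
Dr. Park: prior odds 0.236/0.764 = 0.30890; posterior odds 1.7349; posterior probability 0.634.

Dr. Lee: 0.349; Dr. Park: 0.634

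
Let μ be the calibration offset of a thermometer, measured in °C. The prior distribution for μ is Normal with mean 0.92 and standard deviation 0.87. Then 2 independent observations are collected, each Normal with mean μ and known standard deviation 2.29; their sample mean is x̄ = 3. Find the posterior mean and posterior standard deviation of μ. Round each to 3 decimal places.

With known σ, the Normal prior is conjugate. Weight on the data is w = (n/σ²)/(n/σ² + 1/τ₀²) = 0.381381/(0.381381+1.32118) = 0.22400.
Posterior mean = w·x̄ + (1−w)·μ₀ = 0.22400·3 + 0.77600·0.92 = 1.386. Posterior variance = 1/(0.381381+1.32118) = 0.587351, so SD = 0.766.

Posterior mean ≈ 1.386; posterior SD ≈ 0.766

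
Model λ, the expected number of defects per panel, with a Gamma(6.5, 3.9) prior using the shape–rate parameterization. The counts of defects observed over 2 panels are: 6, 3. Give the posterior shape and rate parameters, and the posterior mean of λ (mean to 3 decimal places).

Posterior: Gamma(shape=15.5, rate=5.9); mean ≈ 2.627

Total count ∑xᵢ = 9 over n = 2 panels.
Gamma is conjugate to the Poisson likelihood: posterior is Gamma(shape = 6.5+9 = 15.5, rate = 3.9+2 = 5.9).
Posterior mean = shape/rate = 15.5/5.9 = 2.627.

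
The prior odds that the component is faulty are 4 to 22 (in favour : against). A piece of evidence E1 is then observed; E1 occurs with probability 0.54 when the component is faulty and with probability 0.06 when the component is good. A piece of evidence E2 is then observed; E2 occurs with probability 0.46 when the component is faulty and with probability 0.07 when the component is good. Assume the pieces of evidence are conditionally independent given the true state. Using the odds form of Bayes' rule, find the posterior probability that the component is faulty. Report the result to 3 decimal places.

Posterior probability ≈ 0.915

Prior odds = 4/22 = 0.18182. In log-odds, ln(0.18182) = -1.7047.
Add log likelihood ratios: ln(9.0000) + ln(6.5714) = 4.0800.
Posterior log-odds = 2.3752, so posterior odds = exp(2.3752) = 10.753. Converting, P(H|E) = 10.753/11.753 = 0.915.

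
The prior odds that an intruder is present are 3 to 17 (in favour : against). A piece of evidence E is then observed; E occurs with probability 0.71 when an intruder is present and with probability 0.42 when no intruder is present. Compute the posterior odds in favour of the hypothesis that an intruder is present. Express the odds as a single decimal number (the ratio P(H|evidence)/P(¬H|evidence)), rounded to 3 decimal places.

Posterior odds ≈ 0.298

Prior odds = 3/17 = 0.17647. In log-odds, ln(0.17647) = -1.7346.
Add log likelihood ratio: ln(1.6905) = 0.52501.
Posterior log-odds = -1.2096, so posterior odds = exp(-1.2096) = 0.29832.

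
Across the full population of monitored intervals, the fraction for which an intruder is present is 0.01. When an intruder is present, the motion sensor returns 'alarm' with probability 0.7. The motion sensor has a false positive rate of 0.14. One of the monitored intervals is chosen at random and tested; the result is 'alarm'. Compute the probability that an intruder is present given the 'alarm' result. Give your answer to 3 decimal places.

Let H be the event that an intruder is present. P(H) = 0.01, so P(¬H) = 0.99. With E the 'alarm' result, P(E|H) = 0.7 and P(E|¬H) = 0.14.
P(E) = 0.7·0.01 + 0.14·0.99 = 0.0070000 + 0.13860 = 0.14560.
By Bayes' theorem, P(H|E) = 0.0070000 / 0.14560 = 0.048.

P(H | E) ≈ 0.048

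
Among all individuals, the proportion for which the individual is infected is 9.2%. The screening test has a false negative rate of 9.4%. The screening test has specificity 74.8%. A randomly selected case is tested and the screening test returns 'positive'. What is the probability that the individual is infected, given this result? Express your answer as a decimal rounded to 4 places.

Write H for 'the individual is infected'. Prior odds H:¬H = 0.092/0.908 = 0.10132. For the 'positive' outcome, the likelihood ratio is 0.906/0.252 = 3.5952.
Posterior odds = 0.10132 × 3.5952 = 0.36428, so P(H|E) = 0.36428/(1+0.36428) = 0.2670.

P(H | E) ≈ 0.2670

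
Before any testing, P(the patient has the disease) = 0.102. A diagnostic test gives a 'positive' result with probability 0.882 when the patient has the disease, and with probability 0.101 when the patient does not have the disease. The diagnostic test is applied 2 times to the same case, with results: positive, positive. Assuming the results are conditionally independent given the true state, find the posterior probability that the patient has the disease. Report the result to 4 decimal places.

Let H be the event that the patient has the disease; start with P(H) = 0.102. P('positive'|H) = 0.882, P('positive'|¬H) = 0.101.
Update on result 1 ('positive'): P(H) ← 0.882·0.1020 / (0.882·0.1020 + 0.101·0.8980) = 0.089964/0.18066 = 0.4980.
Update on result 2 ('positive'): P(H) ← 0.882·0.4980 / (0.882·0.4980 + 0.101·0.5020) = 0.43921/0.48991 = 0.8965.

Posterior P(H) ≈ 0.8965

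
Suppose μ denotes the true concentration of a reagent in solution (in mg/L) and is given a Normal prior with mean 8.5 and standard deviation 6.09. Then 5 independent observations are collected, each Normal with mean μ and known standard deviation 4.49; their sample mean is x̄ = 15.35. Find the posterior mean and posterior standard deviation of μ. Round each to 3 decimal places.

Posterior mean ≈ 14.678; posterior SD ≈ 1.907

Prior precision 1/τ₀² = 1/6.09² = 0.0269628; data precision n/σ² = 5/4.49² = 0.248015.
Posterior precision = 0.0269628 + 0.248015 = 0.274977, giving posterior SD = 1/√0.274977 = 1.907.
Posterior mean = (0.0269628·8.5 + 0.248015·15.35) / 0.274977 = 14.678.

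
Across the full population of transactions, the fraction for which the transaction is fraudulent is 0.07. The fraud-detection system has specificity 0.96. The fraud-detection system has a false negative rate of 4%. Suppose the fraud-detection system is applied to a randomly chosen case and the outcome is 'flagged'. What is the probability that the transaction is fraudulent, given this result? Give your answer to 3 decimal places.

P(H | E) ≈ 0.644

Let H be the event that the transaction is fraudulent. P(H) = 0.07, so P(¬H) = 0.93. With E the 'flagged' result, P(E|H) = 0.96 and P(E|¬H) = 0.04.
P(E) = 0.96·0.07 + 0.04·0.93 = 0.067200 + 0.037200 = 0.10440.
By Bayes' theorem, P(H|E) = 0.067200 / 0.10440 = 0.644.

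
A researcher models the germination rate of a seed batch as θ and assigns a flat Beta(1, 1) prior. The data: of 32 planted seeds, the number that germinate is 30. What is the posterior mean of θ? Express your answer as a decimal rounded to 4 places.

Posterior mean ≈ 0.9118

The binomial likelihood is conjugate to the Beta prior: with 30 successes and 2 failures, the posterior is Beta(1+30, 1+2) = Beta(31, 3).
E[θ | data] = 31/(31+3) = 0.9118.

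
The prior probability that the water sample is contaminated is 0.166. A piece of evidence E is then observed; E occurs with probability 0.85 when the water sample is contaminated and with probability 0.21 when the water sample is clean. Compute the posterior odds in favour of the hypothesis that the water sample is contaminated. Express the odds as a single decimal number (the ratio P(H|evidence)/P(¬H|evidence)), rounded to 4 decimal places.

Posterior odds ≈ 0.8056

Prior odds = 0.166/(1−0.166) = 0.19904. In log-odds, ln(0.19904) = -1.6142.
Add log likelihood ratio: ln(4.0476) = 1.3981.
Posterior log-odds = -0.21612, so posterior odds = exp(-0.21612) = 0.80564.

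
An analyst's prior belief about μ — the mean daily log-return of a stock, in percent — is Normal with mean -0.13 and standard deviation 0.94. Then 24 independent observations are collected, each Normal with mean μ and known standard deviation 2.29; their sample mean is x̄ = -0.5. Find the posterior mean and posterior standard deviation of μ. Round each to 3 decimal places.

Posterior mean ≈ -0.427; posterior SD ≈ 0.419

With known σ, the Normal prior is conjugate. Weight on the data is w = (n/σ²)/(n/σ² + 1/τ₀²) = 4.57657/(4.57657+1.13173) = 0.80174.
Posterior mean = w·x̄ + (1−w)·μ₀ = 0.80174·-0.5 + 0.19826·-0.13 = -0.427. Posterior variance = 1/(4.57657+1.13173) = 0.175183, so SD = 0.419.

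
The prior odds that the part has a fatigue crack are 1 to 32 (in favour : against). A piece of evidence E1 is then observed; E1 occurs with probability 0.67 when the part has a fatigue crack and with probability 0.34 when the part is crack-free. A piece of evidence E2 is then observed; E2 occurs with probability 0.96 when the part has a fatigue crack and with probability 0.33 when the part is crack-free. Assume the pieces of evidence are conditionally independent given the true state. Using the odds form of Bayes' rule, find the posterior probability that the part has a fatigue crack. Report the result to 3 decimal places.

Prior odds = 1/32 = 0.031250. In log-odds, ln(0.031250) = -3.4657.
Add log likelihood ratios: ln(1.9706) + ln(2.9091) = 1.7462.
Posterior log-odds = -1.7196, so posterior odds = exp(-1.7196) = 0.17914. Converting, P(H|E) = 0.17914/1.1791 = 0.152.

Posterior probability ≈ 0.152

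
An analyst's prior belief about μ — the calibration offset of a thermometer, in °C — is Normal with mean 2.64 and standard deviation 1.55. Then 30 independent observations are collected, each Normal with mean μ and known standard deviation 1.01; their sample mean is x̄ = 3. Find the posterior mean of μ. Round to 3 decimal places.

Prior precision 1/τ₀² = 1/1.55² = 0.416233; data precision n/σ² = 30/1.01² = 29.4089.
Posterior precision = 0.416233 + 29.4089 = 29.8251.
Posterior mean = (0.416233·2.64 + 29.4089·3) / 29.8251 = 2.995.

Posterior mean ≈ 2.995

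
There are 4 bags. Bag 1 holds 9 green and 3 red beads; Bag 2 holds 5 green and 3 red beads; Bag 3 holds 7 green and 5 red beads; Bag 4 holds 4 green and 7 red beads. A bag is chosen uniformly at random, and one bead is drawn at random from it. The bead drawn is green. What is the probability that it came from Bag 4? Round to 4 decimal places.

Tabulate prior·likelihood by source: [1] prior 0.25, lik 0.75, product 0.1875; [2] prior 0.25, lik 0.625, product 0.1562; [3] prior 0.25, lik 0.5833, product 0.1458; [4] prior 0.25, lik 0.3636, product 0.09091.
Normalizing constant = 0.58049; the posterior for Bag 4 is its product over the sum, 0.09091/0.58049 = 0.1566.

Posterior probability ≈ 0.1566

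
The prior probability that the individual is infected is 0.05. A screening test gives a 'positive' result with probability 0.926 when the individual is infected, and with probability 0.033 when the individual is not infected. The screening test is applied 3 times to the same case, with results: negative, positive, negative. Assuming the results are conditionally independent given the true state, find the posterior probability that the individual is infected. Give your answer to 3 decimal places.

Let H be the event that the individual is infected; start with P(H) = 0.05. P('positive'|H) = 0.926, P('positive'|¬H) = 0.033.
Update on result 1 ('negative'): P(H) ← 0.074·0.0500 / (0.074·0.0500 + 0.967·0.9500) = 0.0037000/0.92235 = 0.0040.
Update on result 2 ('positive'): P(H) ← 0.926·0.0040 / (0.926·0.0040 + 0.033·0.9960) = 0.0037146/0.036582 = 0.1015.
Update on result 3 ('negative'): P(H) ← 0.074·0.1015 / (0.074·0.1015 + 0.967·0.8985) = 0.0075141/0.87632 = 0.0086.

Posterior P(H) ≈ 0.009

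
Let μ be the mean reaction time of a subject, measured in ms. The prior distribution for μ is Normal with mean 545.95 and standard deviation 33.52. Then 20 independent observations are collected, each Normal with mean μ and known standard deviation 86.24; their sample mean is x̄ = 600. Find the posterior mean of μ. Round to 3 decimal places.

Posterior mean ≈ 586.560

With known σ, the Normal prior is conjugate. Weight on the data is w = (n/σ²)/(n/σ² + 1/τ₀²) = 0.00268913/(0.00268913+0.00089000) = 0.75134.
Posterior mean = w·x̄ + (1−w)·μ₀ = 0.75134·600 + 0.24866·545.95 = 586.560.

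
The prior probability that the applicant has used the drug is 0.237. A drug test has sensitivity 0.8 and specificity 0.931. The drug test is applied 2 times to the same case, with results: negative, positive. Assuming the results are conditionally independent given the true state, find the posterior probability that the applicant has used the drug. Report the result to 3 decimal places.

Posterior P(H) ≈ 0.436

Let H be the event that the applicant has used the drug; start with P(H) = 0.237. P('positive'|H) = 0.8, P('positive'|¬H) = 0.069.
Update on result 1 ('negative'): P(H) ← 0.2·0.2370 / (0.2·0.2370 + 0.931·0.7630) = 0.047400/0.75775 = 0.0626.
Update on result 2 ('positive'): P(H) ← 0.8·0.0626 / (0.8·0.0626 + 0.069·0.9374) = 0.050043/0.11473 = 0.4362.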